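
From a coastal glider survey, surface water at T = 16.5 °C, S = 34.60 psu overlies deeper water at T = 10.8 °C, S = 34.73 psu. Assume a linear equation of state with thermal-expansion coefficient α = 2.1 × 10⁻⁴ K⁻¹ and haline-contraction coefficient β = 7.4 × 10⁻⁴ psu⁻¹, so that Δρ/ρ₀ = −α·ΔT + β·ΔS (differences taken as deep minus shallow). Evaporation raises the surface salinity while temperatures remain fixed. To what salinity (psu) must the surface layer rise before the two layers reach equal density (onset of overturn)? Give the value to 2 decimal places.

Neutral buoyancy requires −α(T_deep − T_surf) + β(S_deep − S_surf′) = 0.
S_surf′ = S_deep − (α/β)·ΔT = 34.73 − (2.1 × 10⁻⁴/7.4 × 10⁻⁴)·(-5.7) = 36.3476 psu.
Increase required: 36.3476 − 34.60 = 1.7476 psu.

36.35 psu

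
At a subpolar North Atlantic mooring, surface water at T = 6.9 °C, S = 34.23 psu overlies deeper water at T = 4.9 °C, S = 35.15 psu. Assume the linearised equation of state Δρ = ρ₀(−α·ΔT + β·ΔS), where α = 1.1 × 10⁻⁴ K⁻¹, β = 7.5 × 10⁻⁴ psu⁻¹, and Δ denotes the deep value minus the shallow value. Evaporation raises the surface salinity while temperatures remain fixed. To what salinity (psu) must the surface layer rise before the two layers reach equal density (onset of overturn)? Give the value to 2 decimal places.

35.44 psu

Neutral buoyancy requires −α(T_deep − T_surf) + β(S_deep − S_surf′) = 0.
S_surf′ = S_deep − (α/β)·ΔT = 35.15 − (1.1 × 10⁻⁴/7.5 × 10⁻⁴)·(-2.0) = 35.4433 psu.
Increase required: 35.4433 − 34.23 = 1.2133 psu.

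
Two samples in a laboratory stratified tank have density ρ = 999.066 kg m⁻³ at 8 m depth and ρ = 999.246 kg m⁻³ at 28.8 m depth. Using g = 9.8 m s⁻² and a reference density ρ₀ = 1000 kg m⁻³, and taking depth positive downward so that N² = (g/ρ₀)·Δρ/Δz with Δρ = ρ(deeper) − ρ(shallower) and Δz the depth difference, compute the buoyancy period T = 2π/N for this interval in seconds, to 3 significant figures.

682 s

Δρ = 999.246 − 999.066 = 0.180 kg m⁻³ over Δz = 28.8 − 8 = 20.8 m.
N² = (9.8/1000) × (0.180/20.8) = 8.4808 × 10⁻⁵ s⁻².
N = √(8.4808 × 10⁻⁵) = 9.2091 × 10⁻³ rad s⁻¹, so T = 2π/N = 682.28 s ≈ 682 s.
A positive N² confirms static stability across the interval.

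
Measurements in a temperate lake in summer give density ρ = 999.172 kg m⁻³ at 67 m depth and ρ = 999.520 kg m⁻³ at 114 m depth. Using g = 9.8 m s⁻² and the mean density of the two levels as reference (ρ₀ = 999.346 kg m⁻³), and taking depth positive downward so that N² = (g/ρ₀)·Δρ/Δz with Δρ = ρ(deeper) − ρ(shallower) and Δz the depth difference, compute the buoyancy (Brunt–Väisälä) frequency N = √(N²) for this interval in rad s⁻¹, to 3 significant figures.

8.52 × 10⁻³ rad s⁻¹

Δρ = 999.520 − 999.172 = 0.348 kg m⁻³ over Δz = 114 − 67 = 47 m.
N² = (9.8/999.346) × (0.348/47) = 7.2609 × 10⁻⁵ s⁻².
N = √(7.2609 × 10⁻⁵) = 8.5211 × 10⁻³ rad s⁻¹ ≈ 8.52 × 10⁻³ rad s⁻¹.
A positive N² confirms static stability across the interval.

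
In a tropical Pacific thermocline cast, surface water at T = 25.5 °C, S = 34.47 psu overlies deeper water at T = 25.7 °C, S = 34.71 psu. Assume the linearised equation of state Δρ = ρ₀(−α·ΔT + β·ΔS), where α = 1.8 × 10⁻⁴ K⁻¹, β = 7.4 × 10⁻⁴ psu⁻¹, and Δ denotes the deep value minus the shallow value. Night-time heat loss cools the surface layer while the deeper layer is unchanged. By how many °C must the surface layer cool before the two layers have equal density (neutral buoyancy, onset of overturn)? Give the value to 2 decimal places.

Neutral buoyancy requires Δρ = 0, i.e. −α(T_deep − T_surf′) + β(S_deep − S_surf) = 0.
T_surf′ = T_deep − (β/α)·ΔS = 25.7 − (7.4 × 10⁻⁴/1.8 × 10⁻⁴)·(+0.24) = 24.7133 °C.
Cooling required: 25.5 − (24.7133) = 0.7867 °C.

0.79 °C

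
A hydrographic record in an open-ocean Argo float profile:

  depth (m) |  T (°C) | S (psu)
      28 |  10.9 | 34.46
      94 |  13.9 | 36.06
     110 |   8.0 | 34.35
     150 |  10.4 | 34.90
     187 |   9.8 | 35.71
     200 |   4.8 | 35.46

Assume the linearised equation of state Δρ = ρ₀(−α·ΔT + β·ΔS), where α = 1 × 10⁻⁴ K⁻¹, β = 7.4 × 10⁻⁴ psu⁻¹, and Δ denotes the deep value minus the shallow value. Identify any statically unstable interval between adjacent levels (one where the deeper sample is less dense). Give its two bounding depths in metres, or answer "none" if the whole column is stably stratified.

Evaluate Δρ/ρ₀ = −αΔT + βΔS across each adjacent pair:
  28–94 m: −αΔT+βΔS = −(1 × 10⁻⁴)(+3.0)+(7.4 × 10⁻⁴)(+1.60) = 8.8 × 10⁻⁴ → stable
  94–110 m: −αΔT+βΔS = −(1 × 10⁻⁴)(-5.9)+(7.4 × 10⁻⁴)(-1.71) = -6.8 × 10⁻⁴ → UNSTABLE
  110–150 m: −αΔT+βΔS = −(1 × 10⁻⁴)(+2.4)+(7.4 × 10⁻⁴)(+0.55) = 1.7 × 10⁻⁴ → stable
  150–187 m: −αΔT+βΔS = −(1 × 10⁻⁴)(-0.6)+(7.4 × 10⁻⁴)(+0.81) = 6.6 × 10⁻⁴ → stable
  187–200 m: −αΔT+βΔS = −(1 × 10⁻⁴)(-5.0)+(7.4 × 10⁻⁴)(-0.25) = 3.2 × 10⁻⁴ → stable
The 94–110 m interval has Δρ < 0: lighter water underlies denser water.

94–110 m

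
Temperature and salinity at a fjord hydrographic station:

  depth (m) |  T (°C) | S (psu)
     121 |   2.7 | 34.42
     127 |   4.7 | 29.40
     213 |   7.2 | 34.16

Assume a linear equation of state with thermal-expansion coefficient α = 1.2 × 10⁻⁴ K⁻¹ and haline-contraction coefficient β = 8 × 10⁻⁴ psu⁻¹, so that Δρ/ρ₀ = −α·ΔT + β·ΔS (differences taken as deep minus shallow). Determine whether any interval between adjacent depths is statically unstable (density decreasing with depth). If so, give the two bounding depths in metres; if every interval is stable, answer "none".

121–127 m

Evaluate Δρ/ρ₀ = −αΔT + βΔS across each adjacent pair:
  121–127 m: −αΔT+βΔS = −(1.2 × 10⁻⁴)(+2.0)+(8 × 10⁻⁴)(-5.02) = -4.3 × 10⁻³ → UNSTABLE
  127–213 m: −αΔT+βΔS = −(1.2 × 10⁻⁴)(+2.5)+(8 × 10⁻⁴)(+4.76) = 3.5 × 10⁻³ → stable
The 121–127 m interval has Δρ < 0: lighter water underlies denser water.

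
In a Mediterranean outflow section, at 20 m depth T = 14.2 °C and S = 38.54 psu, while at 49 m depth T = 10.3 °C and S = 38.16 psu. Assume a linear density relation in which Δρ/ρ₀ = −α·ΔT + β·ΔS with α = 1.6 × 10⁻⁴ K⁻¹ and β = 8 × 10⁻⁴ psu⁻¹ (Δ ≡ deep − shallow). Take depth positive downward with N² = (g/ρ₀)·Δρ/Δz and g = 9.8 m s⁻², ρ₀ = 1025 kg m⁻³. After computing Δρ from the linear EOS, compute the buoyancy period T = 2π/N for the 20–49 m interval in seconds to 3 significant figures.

604 s

ΔT = -3.9 K, ΔS = -0.38 psu (deep − shallow).
Δρ/ρ₀ = −αΔT + βΔS = 6.24 × 10⁻⁴ − 3.04 × 10⁻⁴ = 3.20 × 10⁻⁴, so Δρ ≈ 0.3280 kg m⁻³.
N² = (g/ρ₀)·Δρ/Δz = g·(Δρ/ρ₀)/Δz = 9.8 × 3.20 × 10⁻⁴ / 29 = 1.0814 × 10⁻⁴ s⁻².
N = √(1.0814 × 10⁻⁴) = 0.010399 rad s⁻¹ → T = 2π/N = 604.21 s ≈ 604 s.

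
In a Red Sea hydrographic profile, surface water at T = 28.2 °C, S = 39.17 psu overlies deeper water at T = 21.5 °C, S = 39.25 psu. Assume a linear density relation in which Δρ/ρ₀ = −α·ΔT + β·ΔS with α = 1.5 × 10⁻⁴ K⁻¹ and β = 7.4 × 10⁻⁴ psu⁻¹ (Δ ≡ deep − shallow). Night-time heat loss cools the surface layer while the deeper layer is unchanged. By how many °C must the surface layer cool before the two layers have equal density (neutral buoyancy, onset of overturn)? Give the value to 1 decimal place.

Neutral buoyancy requires Δρ = 0, i.e. −α(T_deep − T_surf′) + β(S_deep − S_surf) = 0.
T_surf′ = T_deep − (β/α)·ΔS = 21.5 − (7.4 × 10⁻⁴/1.5 × 10⁻⁴)·(+0.08) = 21.105 °C.
Cooling required: 28.2 − (21.105) = 7.095 °C.

7.1 °C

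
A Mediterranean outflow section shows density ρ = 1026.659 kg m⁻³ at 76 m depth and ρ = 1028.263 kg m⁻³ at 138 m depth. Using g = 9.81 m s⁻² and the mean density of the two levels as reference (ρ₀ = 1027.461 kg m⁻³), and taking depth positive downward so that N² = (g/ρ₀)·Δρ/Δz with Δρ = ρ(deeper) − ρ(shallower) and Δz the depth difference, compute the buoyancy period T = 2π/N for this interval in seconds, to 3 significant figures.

Δρ = 1028.263 − 1026.659 = 1.604 kg m⁻³ over Δz = 138 − 76 = 62 m.
N² = (9.81/1027.461) × (1.604/62) = 2.4701 × 10⁻⁴ s⁻².
N = √(2.4701 × 10⁻⁴) = 0.015717 rad s⁻¹, so T = 2π/N = 399.77 s ≈ 400 s.

400 s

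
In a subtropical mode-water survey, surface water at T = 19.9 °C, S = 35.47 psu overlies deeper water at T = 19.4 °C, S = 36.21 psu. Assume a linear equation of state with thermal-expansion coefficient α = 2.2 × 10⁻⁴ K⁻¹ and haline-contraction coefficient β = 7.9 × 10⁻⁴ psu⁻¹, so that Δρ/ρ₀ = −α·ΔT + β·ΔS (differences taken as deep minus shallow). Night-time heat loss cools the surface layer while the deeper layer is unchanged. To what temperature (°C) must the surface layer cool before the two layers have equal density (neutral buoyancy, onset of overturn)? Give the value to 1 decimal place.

16.7 °C

Neutral buoyancy requires Δρ = 0, i.e. −α(T_deep − T_surf′) + β(S_deep − S_surf) = 0.
T_surf′ = T_deep − (β/α)·ΔS = 19.4 − (7.9 × 10⁻⁴/2.2 × 10⁻⁴)·(+0.74) = 16.743 °C.
Cooling required: 19.9 − (16.743) = 3.157 °C.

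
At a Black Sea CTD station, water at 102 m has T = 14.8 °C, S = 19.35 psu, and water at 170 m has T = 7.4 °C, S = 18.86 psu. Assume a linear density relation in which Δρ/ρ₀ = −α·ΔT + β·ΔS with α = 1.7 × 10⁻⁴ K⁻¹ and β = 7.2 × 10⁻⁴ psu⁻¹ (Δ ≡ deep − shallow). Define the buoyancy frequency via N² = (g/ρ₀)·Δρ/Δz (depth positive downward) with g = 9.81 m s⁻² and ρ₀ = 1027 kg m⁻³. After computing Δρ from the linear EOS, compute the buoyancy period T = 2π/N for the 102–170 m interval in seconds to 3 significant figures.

ΔT = -7.4 K, ΔS = -0.49 psu (deep − shallow).
Δρ/ρ₀ = −αΔT + βΔS = 1.258 × 10⁻³ − 3.528 × 10⁻⁴ = 9.052 × 10⁻⁴, so Δρ ≈ 0.9296 kg m⁻³.
N² = (g/ρ₀)·Δρ/Δz = g·(Δρ/ρ₀)/Δz = 9.81 × 9.052 × 10⁻⁴ / 68 = 1.3059 × 10⁻⁴ s⁻².
N = √(1.3059 × 10⁻⁴) = 0.011428 rad s⁻¹ → T = 2π/N = 549.81 s ≈ 550 s.

550 s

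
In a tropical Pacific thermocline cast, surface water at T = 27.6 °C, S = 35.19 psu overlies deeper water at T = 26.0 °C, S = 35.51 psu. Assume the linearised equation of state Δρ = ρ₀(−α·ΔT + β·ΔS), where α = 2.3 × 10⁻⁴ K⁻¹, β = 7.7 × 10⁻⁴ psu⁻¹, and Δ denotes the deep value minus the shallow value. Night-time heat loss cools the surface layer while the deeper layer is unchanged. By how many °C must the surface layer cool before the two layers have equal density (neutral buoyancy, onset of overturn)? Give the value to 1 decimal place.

2.7 °C

Neutral buoyancy requires Δρ = 0, i.e. −α(T_deep − T_surf′) + β(S_deep − S_surf) = 0.
T_surf′ = T_deep − (β/α)·ΔS = 26.0 − (7.7 × 10⁻⁴/2.3 × 10⁻⁴)·(+0.32) = 24.929 °C.
Cooling required: 27.6 − (24.929) = 2.671 °C.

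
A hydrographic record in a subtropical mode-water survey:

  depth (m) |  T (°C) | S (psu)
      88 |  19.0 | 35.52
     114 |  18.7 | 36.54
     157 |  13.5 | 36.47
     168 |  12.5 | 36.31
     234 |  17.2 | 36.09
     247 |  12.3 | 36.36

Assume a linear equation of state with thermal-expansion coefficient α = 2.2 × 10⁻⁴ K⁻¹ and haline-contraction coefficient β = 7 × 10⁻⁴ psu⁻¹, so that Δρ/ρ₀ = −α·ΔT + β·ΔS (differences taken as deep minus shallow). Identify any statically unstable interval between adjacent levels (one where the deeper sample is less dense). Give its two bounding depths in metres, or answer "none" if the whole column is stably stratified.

Evaluate Δρ/ρ₀ = −αΔT + βΔS across each adjacent pair:
  88–114 m: −αΔT+βΔS = −(2.2 × 10⁻⁴)(-0.3)+(7 × 10⁻⁴)(+1.02) = 7.8 × 10⁻⁴ → stable
  114–157 m: −αΔT+βΔS = −(2.2 × 10⁻⁴)(-5.2)+(7 × 10⁻⁴)(-0.07) = 1.1 × 10⁻³ → stable
  157–168 m: −αΔT+βΔS = −(2.2 × 10⁻⁴)(-1.0)+(7 × 10⁻⁴)(-0.16) = 1.1 × 10⁻⁴ → stable
  168–234 m: −αΔT+βΔS = −(2.2 × 10⁻⁴)(+4.7)+(7 × 10⁻⁴)(-0.22) = -1.2 × 10⁻³ → UNSTABLE
  234–247 m: −αΔT+βΔS = −(2.2 × 10⁻⁴)(-4.9)+(7 × 10⁻⁴)(+0.27) = 1.3 × 10⁻³ → stable
The 168–234 m interval has Δρ < 0: lighter water underlies denser water.

168–234 m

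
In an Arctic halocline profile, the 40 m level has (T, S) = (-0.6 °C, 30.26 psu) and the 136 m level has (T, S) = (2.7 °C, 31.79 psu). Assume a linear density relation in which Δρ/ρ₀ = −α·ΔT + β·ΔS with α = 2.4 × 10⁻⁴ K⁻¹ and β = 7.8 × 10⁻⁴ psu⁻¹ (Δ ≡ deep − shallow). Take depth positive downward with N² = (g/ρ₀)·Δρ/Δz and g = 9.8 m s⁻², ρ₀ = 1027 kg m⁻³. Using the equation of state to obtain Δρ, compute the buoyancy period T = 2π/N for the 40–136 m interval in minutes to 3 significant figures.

16.4 min

ΔT = +3.3 K, ΔS = +1.53 psu (deep − shallow).
Δρ/ρ₀ = −αΔT + βΔS = -7.92 × 10⁻⁴ + 1.1934 × 10⁻³ = 4.014 × 10⁻⁴, so Δρ ≈ 0.4122 kg m⁻³.
N² = (g/ρ₀)·Δρ/Δz = g·(Δρ/ρ₀)/Δz = 9.8 × 4.014 × 10⁻⁴ / 96 = 4.0976 × 10⁻⁵ s⁻².
N = √(4.0976 × 10⁻⁵) = 6.4012 × 10⁻³ rad s⁻¹ → T = 2π/N = 981.56 s = 16.359 min ≈ 16.4 min.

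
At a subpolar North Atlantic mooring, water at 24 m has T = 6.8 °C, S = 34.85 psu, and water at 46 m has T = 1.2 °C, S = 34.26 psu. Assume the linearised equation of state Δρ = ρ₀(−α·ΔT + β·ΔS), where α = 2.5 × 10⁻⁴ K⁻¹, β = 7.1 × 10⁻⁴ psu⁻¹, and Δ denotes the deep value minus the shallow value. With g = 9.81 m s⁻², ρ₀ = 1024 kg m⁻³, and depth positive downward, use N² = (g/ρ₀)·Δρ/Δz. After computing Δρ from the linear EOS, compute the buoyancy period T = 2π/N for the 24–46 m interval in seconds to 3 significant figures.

300 s

ΔT = -5.6 K, ΔS = -0.59 psu (deep − shallow).
Δρ/ρ₀ = −αΔT + βΔS = 1.40 × 10⁻³ − 4.189 × 10⁻⁴ = 9.811 × 10⁻⁴, so Δρ ≈ 1.005 kg m⁻³.
N² = (g/ρ₀)·Δρ/Δz = g·(Δρ/ρ₀)/Δz = 9.81 × 9.811 × 10⁻⁴ / 22 = 4.3748 × 10⁻⁴ s⁻².
N = √(4.3748 × 10⁻⁴) = 0.020916 rad s⁻¹ → T = 2π/N = 300.40 s ≈ 300 s.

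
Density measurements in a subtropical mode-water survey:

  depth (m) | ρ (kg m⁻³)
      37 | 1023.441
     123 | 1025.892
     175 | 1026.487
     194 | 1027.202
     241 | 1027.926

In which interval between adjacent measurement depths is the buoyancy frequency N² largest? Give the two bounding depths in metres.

Compute the density gradient over each adjacent pair:
  37–123 m: Δρ/Δz = 2.451/86 = 0.029 kg m⁻⁴
  123–175 m: Δρ/Δz = 0.595/52 = 0.011 kg m⁻⁴
  175–194 m: Δρ/Δz = 0.715/19 = 0.038 kg m⁻⁴
  194–241 m: Δρ/Δz = 0.724/47 = 0.015 kg m⁻⁴
The largest gradient is in the 175–194 m interval — the pycnocline.

175–194 m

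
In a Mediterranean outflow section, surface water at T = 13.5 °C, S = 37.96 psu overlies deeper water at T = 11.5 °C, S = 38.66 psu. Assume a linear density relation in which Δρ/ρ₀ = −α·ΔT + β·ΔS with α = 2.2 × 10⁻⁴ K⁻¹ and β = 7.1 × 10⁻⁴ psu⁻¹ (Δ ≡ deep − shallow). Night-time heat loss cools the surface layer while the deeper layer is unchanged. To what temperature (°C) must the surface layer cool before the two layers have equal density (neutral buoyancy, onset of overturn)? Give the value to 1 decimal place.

9.2 °C

Neutral buoyancy requires Δρ = 0, i.e. −α(T_deep − T_surf′) + β(S_deep − S_surf) = 0.
T_surf′ = T_deep − (β/α)·ΔS = 11.5 − (7.1 × 10⁻⁴/2.2 × 10⁻⁴)·(+0.70) = 9.241 °C.
Cooling required: 13.5 − (9.241) = 4.259 °C.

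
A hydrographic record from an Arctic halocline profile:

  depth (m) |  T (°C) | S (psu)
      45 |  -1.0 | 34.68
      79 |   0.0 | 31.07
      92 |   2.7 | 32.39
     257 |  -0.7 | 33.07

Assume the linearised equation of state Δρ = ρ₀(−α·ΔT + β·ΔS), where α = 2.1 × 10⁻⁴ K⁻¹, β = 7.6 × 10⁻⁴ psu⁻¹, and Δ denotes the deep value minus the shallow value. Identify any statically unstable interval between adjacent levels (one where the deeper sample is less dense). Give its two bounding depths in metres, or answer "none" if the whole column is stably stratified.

45–79 m

Evaluate Δρ/ρ₀ = −αΔT + βΔS across each adjacent pair:
  45–79 m: −αΔT+βΔS = −(2.1 × 10⁻⁴)(+1.0)+(7.6 × 10⁻⁴)(-3.61) = -3.0 × 10⁻³ → UNSTABLE
  79–92 m: −αΔT+βΔS = −(2.1 × 10⁻⁴)(+2.7)+(7.6 × 10⁻⁴)(+1.32) = 4.4 × 10⁻⁴ → stable
  92–257 m: −αΔT+βΔS = −(2.1 × 10⁻⁴)(-3.4)+(7.6 × 10⁻⁴)(+0.68) = 1.2 × 10⁻³ → stable
The 45–79 m interval has Δρ < 0: lighter water underlies denser water.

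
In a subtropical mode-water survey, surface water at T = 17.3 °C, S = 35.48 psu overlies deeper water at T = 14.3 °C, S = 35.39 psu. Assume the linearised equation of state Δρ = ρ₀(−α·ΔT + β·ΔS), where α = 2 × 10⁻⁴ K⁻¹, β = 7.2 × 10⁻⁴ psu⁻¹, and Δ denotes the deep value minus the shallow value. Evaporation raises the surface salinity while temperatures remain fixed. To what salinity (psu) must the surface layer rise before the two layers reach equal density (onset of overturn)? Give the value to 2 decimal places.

Neutral buoyancy requires −α(T_deep − T_surf) + β(S_deep − S_surf′) = 0.
S_surf′ = S_deep − (α/β)·ΔT = 35.39 − (2 × 10⁻⁴/7.2 × 10⁻⁴)·(-3.0) = 36.2233 psu.
Increase required: 36.2233 − 35.48 = 0.7433 psu.

36.22 psu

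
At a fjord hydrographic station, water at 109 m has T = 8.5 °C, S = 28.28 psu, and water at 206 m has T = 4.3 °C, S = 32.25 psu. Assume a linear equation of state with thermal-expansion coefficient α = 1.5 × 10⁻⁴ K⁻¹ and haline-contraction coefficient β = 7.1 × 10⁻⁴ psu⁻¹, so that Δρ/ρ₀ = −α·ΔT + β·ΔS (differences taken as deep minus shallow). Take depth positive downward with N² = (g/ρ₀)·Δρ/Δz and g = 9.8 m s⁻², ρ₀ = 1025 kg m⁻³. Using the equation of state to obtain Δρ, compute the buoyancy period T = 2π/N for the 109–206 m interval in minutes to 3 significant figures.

ΔT = -4.2 K, ΔS = +3.97 psu (deep − shallow).
Δρ/ρ₀ = −αΔT + βΔS = 6.30 × 10⁻⁴ + 2.8187 × 10⁻³ = 3.4487 × 10⁻³, so Δρ ≈ 3.535 kg m⁻³.
N² = (g/ρ₀)·Δρ/Δz = g·(Δρ/ρ₀)/Δz = 9.8 × 3.4487 × 10⁻³ / 97 = 3.4843 × 10⁻⁴ s⁻².
N = √(3.4843 × 10⁻⁴) = 0.018666 rad s⁻¹ → T = 2π/N = 336.61 s = 5.6102 min ≈ 5.61 min.

5.61 min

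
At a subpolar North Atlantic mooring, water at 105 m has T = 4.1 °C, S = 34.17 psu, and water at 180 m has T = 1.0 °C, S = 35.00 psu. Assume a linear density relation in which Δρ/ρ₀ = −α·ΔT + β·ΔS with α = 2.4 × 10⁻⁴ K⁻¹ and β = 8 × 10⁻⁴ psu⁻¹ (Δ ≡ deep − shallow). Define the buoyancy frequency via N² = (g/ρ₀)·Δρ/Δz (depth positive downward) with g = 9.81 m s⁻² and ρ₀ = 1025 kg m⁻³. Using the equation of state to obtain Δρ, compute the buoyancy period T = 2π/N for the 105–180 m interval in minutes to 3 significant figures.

7.72 min

ΔT = -3.1 K, ΔS = +0.83 psu (deep − shallow).
Δρ/ρ₀ = −αΔT + βΔS = 7.44 × 10⁻⁴ + 6.64 × 10⁻⁴ = 1.408 × 10⁻³, so Δρ ≈ 1.443 kg m⁻³.
N² = (g/ρ₀)·Δρ/Δz = g·(Δρ/ρ₀)/Δz = 9.81 × 1.408 × 10⁻³ / 75 = 1.8417 × 10⁻⁴ s⁻².
N = √(1.8417 × 10⁻⁴) = 0.013571 rad s⁻¹ → T = 2π/N = 462.99 s = 7.7165 min ≈ 7.72 min.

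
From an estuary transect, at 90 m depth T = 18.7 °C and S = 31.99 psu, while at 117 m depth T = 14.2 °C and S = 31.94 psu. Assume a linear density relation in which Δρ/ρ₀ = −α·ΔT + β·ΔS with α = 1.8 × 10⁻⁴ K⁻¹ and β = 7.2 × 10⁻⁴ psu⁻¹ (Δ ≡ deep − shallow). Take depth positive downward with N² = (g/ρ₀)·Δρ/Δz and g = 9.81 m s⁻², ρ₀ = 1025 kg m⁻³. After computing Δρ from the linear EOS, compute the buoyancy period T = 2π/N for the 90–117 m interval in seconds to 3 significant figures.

375 s

ΔT = -4.5 K, ΔS = -0.05 psu (deep − shallow).
Δρ/ρ₀ = −αΔT + βΔS = 8.10 × 10⁻⁴ − 3.60 × 10⁻⁵ = 7.74 × 10⁻⁴, so Δρ ≈ 0.7934 kg m⁻³.
N² = (g/ρ₀)·Δρ/Δz = g·(Δρ/ρ₀)/Δz = 9.81 × 7.74 × 10⁻⁴ / 27 = 2.8122 × 10⁻⁴ s⁻².
N = √(2.8122 × 10⁻⁴) = 0.016770 rad s⁻¹ → T = 2π/N = 374.67 s ≈ 375 s.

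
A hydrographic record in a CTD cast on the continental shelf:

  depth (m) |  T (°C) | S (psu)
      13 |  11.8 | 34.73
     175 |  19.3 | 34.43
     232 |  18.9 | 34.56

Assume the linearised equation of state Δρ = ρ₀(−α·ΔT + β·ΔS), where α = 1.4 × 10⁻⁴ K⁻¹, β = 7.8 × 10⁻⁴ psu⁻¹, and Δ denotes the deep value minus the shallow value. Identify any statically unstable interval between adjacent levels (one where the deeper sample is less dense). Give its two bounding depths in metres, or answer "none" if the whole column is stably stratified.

Evaluate Δρ/ρ₀ = −αΔT + βΔS across each adjacent pair:
  13–175 m: −αΔT+βΔS = −(1.4 × 10⁻⁴)(+7.5)+(7.8 × 10⁻⁴)(-0.30) = -1.3 × 10⁻³ → UNSTABLE
  175–232 m: −αΔT+βΔS = −(1.4 × 10⁻⁴)(-0.4)+(7.8 × 10⁻⁴)(+0.13) = 1.6 × 10⁻⁴ → stable
The 13–175 m interval has Δρ < 0: lighter water underlies denser water.

13–175 m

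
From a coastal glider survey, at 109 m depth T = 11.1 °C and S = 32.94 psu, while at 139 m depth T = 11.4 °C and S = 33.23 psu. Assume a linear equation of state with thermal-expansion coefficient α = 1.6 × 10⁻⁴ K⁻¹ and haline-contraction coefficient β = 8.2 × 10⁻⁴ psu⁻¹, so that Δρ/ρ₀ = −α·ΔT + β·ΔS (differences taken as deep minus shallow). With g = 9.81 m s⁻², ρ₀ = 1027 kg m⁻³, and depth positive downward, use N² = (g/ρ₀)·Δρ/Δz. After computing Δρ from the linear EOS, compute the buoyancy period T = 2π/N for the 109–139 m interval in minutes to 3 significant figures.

13.3 min

ΔT = +0.3 K, ΔS = +0.29 psu (deep − shallow).
Δρ/ρ₀ = −αΔT + βΔS = -4.80 × 10⁻⁵ + 2.378 × 10⁻⁴ = 1.898 × 10⁻⁴, so Δρ ≈ 0.1949 kg m⁻³.
N² = (g/ρ₀)·Δρ/Δz = g·(Δρ/ρ₀)/Δz = 9.81 × 1.898 × 10⁻⁴ / 30 = 6.2065 × 10⁻⁵ s⁻².
N = √(6.2065 × 10⁻⁵) = 7.8781 × 10⁻³ rad s⁻¹ → T = 2π/N = 797.55 s = 13.292 min ≈ 13.3 min.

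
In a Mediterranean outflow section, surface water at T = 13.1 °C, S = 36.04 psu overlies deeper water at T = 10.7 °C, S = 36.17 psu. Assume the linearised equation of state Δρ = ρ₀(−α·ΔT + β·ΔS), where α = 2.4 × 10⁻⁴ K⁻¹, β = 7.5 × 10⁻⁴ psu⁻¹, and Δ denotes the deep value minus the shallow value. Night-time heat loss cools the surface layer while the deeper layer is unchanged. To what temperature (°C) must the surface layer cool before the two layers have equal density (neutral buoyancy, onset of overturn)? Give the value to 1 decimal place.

Neutral buoyancy requires Δρ = 0, i.e. −α(T_deep − T_surf′) + β(S_deep − S_surf) = 0.
T_surf′ = T_deep − (β/α)·ΔS = 10.7 − (7.5 × 10⁻⁴/2.4 × 10⁻⁴)·(+0.13) = 10.294 °C.
Cooling required: 13.1 − (10.294) = 2.806 °C.

10.3 °C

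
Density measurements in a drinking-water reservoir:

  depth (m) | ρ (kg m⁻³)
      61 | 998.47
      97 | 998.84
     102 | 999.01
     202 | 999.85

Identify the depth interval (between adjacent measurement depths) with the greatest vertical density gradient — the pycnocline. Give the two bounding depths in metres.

Compute the density gradient over each adjacent pair:
  61–97 m: Δρ/Δz = 0.37/36 = 0.010 kg m⁻⁴
  97–102 m: Δρ/Δz = 0.17/5 = 0.034 kg m⁻⁴
  102–202 m: Δρ/Δz = 0.84/100 = 8.4 × 10⁻³ kg m⁻⁴
The largest gradient is in the 97–102 m interval — the pycnocline.

97–102 m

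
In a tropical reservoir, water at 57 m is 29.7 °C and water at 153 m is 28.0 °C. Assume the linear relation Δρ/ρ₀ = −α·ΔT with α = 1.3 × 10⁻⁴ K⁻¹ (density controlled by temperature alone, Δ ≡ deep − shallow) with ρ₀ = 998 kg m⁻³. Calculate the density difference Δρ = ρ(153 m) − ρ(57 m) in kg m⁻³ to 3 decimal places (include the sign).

ΔT = -1.7 K, Δρ/ρ₀ = −αΔT = 2.21 × 10⁻⁴.
Δρ = 998 × (2.21 × 10⁻⁴) = +0.221 kg m⁻³.
Positive Δρ: denser below, stable.

+0.221 kg m⁻³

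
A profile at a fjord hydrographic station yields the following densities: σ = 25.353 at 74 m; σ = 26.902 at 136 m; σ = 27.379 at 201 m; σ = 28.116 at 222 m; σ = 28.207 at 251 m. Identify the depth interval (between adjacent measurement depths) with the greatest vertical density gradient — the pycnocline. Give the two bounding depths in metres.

Compute the density gradient over each adjacent pair:
  74–136 m: Δρ/Δz = 1.549/62 = 0.025 kg m⁻⁴
  136–201 m: Δρ/Δz = 0.477/65 = 7.3 × 10⁻³ kg m⁻⁴
  201–222 m: Δρ/Δz = 0.737/21 = 0.035 kg m⁻⁴
  222–251 m: Δρ/Δz = 0.091/29 = 3.1 × 10⁻³ kg m⁻⁴
The largest gradient is in the 201–222 m interval — the pycnocline.

201–222 m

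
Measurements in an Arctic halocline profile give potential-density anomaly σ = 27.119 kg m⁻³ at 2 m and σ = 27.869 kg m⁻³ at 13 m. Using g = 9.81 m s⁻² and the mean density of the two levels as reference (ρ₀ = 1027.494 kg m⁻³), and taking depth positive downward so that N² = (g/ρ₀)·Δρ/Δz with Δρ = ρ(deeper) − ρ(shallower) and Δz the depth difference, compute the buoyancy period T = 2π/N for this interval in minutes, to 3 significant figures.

Δρ = 1027.869 − 1027.119 = 0.750 kg m⁻³ over Δz = 13 − 2 = 11 m.
N² = (9.81/1027.494) × (0.750/11) = 6.5097 × 10⁻⁴ s⁻².
N = √(6.5097 × 10⁻⁴) = 0.025514 rad s⁻¹, so T = 2π/N = 246.26 s = 4.1043 min ≈ 4.10 min.

4.10 min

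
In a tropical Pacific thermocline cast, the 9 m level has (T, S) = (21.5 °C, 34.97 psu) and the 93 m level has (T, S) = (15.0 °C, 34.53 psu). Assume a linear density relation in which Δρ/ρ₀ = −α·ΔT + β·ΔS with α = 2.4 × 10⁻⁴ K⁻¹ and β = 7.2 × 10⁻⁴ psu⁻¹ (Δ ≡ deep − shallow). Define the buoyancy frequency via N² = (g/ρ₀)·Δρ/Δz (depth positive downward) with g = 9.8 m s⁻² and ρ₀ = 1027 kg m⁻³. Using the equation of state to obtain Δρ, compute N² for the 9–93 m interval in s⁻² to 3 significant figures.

ΔT = -6.5 K, ΔS = -0.44 psu (deep − shallow).
Δρ/ρ₀ = −αΔT + βΔS = 1.56 × 10⁻³ − 3.168 × 10⁻⁴ = 1.2432 × 10⁻³, so Δρ ≈ 1.277 kg m⁻³.
N² = (g/ρ₀)·Δρ/Δz = g·(Δρ/ρ₀)/Δz = 9.8 × 1.2432 × 10⁻³ / 84 = 1.4504 × 10⁻⁴ s⁻² ≈ 1.45 × 10⁻⁴ s⁻².

1.45 × 10⁻⁴ s⁻²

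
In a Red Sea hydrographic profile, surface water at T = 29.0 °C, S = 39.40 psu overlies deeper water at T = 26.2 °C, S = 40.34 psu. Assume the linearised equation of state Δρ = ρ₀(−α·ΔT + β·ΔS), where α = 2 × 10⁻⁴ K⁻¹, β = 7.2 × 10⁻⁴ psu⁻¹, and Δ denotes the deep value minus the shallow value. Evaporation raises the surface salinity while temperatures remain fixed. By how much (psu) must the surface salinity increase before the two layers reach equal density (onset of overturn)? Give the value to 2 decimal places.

1.72 psu

Neutral buoyancy requires −α(T_deep − T_surf) + β(S_deep − S_surf′) = 0.
S_surf′ = S_deep − (α/β)·ΔT = 40.34 − (2 × 10⁻⁴/7.2 × 10⁻⁴)·(-2.8) = 41.1178 psu.
Increase required: 41.1178 − 39.40 = 1.7178 psu.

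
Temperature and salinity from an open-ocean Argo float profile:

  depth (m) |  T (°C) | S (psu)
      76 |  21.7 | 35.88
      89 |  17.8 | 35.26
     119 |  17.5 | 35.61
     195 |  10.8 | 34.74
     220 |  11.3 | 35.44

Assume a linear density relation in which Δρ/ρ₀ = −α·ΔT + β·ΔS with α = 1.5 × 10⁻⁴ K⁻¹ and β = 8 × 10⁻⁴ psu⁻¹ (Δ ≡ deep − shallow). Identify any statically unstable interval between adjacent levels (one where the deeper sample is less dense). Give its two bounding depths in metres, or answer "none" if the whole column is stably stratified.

none

Evaluate Δρ/ρ₀ = −αΔT + βΔS across each adjacent pair:
  76–89 m: −αΔT+βΔS = −(1.5 × 10⁻⁴)(-3.9)+(8 × 10⁻⁴)(-0.62) = 8.9 × 10⁻⁵ → stable
  89–119 m: −αΔT+βΔS = −(1.5 × 10⁻⁴)(-0.3)+(8 × 10⁻⁴)(+0.35) = 3.2 × 10⁻⁴ → stable
  119–195 m: −αΔT+βΔS = −(1.5 × 10⁻⁴)(-6.7)+(8 × 10⁻⁴)(-0.87) = 3.1 × 10⁻⁴ → stable
  195–220 m: −αΔT+βΔS = −(1.5 × 10⁻⁴)(+0.5)+(8 × 10⁻⁴)(+0.70) = 4.8 × 10⁻⁴ → stable
Every interval has Δρ > 0: the column is stably stratified throughout.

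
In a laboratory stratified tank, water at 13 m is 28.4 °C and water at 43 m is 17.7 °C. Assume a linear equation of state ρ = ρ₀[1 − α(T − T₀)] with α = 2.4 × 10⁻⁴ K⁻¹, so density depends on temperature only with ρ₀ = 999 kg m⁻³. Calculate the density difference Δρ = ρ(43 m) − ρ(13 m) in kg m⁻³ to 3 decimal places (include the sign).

ΔT = -10.7 K, Δρ/ρ₀ = −αΔT = 2.568 × 10⁻³.
Δρ = 999 × (2.568 × 10⁻³) = +2.565 kg m⁻³.
Positive Δρ: denser below, stable.

+2.565 kg m⁻³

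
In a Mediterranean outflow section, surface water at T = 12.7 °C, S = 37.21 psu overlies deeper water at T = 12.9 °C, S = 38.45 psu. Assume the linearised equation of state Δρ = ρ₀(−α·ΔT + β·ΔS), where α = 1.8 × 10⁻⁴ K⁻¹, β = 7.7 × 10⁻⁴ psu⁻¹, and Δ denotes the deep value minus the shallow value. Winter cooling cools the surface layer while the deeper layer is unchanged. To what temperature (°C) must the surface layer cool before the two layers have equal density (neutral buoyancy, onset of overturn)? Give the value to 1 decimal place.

Neutral buoyancy requires Δρ = 0, i.e. −α(T_deep − T_surf′) + β(S_deep − S_surf) = 0.
T_surf′ = T_deep − (β/α)·ΔS = 12.9 − (7.7 × 10⁻⁴/1.8 × 10⁻⁴)·(+1.24) = 7.596 °C.
Cooling required: 12.7 − (7.596) = 5.104 °C.

7.6 °C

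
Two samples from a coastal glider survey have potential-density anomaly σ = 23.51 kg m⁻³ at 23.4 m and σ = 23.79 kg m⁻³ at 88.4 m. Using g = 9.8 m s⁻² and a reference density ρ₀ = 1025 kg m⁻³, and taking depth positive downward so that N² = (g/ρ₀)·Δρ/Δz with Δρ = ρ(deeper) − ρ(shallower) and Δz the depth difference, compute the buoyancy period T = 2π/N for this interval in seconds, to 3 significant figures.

Δρ = 1023.79 − 1023.51 = 0.28 kg m⁻³ over Δz = 88.4 − 23.4 = 65 m.
N² = (9.8/1025) × (0.28/65) = 4.1186 × 10⁻⁵ s⁻².
N = √(4.1186 × 10⁻⁵) = 6.4176 × 10⁻³ rad s⁻¹, so T = 2π/N = 979.06 s ≈ 979 s.

979 s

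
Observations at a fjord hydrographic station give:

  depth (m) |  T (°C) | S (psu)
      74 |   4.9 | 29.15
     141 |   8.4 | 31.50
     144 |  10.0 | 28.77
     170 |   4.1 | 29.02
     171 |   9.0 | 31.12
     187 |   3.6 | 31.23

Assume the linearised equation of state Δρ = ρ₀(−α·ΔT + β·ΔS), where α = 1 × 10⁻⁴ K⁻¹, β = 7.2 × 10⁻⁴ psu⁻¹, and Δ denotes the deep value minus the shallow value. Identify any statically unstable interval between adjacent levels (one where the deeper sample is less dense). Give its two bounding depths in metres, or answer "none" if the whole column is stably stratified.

141–144 m

Evaluate Δρ/ρ₀ = −αΔT + βΔS across each adjacent pair:
  74–141 m: −αΔT+βΔS = −(1 × 10⁻⁴)(+3.5)+(7.2 × 10⁻⁴)(+2.35) = 1.3 × 10⁻³ → stable
  141–144 m: −αΔT+βΔS = −(1 × 10⁻⁴)(+1.6)+(7.2 × 10⁻⁴)(-2.73) = -2.1 × 10⁻³ → UNSTABLE
  144–170 m: −αΔT+βΔS = −(1 × 10⁻⁴)(-5.9)+(7.2 × 10⁻⁴)(+0.25) = 7.7 × 10⁻⁴ → stable
  170–171 m: −αΔT+βΔS = −(1 × 10⁻⁴)(+4.9)+(7.2 × 10⁻⁴)(+2.10) = 1.0 × 10⁻³ → stable
  171–187 m: −αΔT+βΔS = −(1 × 10⁻⁴)(-5.4)+(7.2 × 10⁻⁴)(+0.11) = 6.2 × 10⁻⁴ → stable
The 141–144 m interval has Δρ < 0: lighter water underlies denser water.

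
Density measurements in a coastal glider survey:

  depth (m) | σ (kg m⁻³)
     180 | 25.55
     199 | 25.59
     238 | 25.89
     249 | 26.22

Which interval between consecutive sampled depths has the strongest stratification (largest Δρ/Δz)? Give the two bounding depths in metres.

238–249 m

Compute the density gradient over each adjacent pair:
  180–199 m: Δρ/Δz = 0.04/19 = 2.1 × 10⁻³ kg m⁻⁴
  199–238 m: Δρ/Δz = 0.30/39 = 7.7 × 10⁻³ kg m⁻⁴
  238–249 m: Δρ/Δz = 0.33/11 = 0.030 kg m⁻⁴
The largest gradient is in the 238–249 m interval — the pycnocline.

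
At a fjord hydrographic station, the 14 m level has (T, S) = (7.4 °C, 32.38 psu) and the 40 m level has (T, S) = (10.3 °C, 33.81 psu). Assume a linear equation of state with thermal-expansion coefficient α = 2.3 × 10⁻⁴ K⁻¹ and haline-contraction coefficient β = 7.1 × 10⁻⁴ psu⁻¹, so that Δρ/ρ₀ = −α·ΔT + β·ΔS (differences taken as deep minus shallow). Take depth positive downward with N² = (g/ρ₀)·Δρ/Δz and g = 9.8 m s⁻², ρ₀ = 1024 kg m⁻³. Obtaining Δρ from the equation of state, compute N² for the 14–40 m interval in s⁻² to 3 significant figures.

ΔT = +2.9 K, ΔS = +1.43 psu (deep − shallow).
Δρ/ρ₀ = −αΔT + βΔS = -6.67 × 10⁻⁴ + 1.0153 × 10⁻³ = 3.483 × 10⁻⁴, so Δρ ≈ 0.3567 kg m⁻³.
N² = (g/ρ₀)·Δρ/Δz = g·(Δρ/ρ₀)/Δz = 9.8 × 3.483 × 10⁻⁴ / 26 = 1.3128 × 10⁻⁴ s⁻² ≈ 1.31 × 10⁻⁴ s⁻².

1.31 × 10⁻⁴ s⁻²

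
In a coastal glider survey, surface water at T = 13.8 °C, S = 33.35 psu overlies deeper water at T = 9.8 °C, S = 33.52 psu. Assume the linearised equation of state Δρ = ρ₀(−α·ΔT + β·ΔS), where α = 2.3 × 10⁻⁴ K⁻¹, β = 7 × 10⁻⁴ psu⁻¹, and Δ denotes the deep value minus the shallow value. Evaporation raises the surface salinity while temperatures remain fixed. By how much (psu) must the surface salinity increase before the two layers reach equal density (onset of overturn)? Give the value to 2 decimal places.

1.48 psu

Neutral buoyancy requires −α(T_deep − T_surf) + β(S_deep − S_surf′) = 0.
S_surf′ = S_deep − (α/β)·ΔT = 33.52 − (2.3 × 10⁻⁴/7 × 10⁻⁴)·(-4.0) = 34.8343 psu.
Increase required: 34.8343 − 33.35 = 1.4843 psu.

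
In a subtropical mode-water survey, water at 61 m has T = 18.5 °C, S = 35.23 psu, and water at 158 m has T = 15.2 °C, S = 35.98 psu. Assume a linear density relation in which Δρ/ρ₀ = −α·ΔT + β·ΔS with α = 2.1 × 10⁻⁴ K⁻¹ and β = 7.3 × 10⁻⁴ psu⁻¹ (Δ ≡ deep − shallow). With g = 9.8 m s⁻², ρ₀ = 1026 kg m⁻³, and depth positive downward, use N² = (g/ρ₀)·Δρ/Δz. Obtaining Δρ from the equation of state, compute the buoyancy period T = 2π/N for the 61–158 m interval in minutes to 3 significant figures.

ΔT = -3.3 K, ΔS = +0.75 psu (deep − shallow).
Δρ/ρ₀ = −αΔT + βΔS = 6.93 × 10⁻⁴ + 5.475 × 10⁻⁴ = 1.2405 × 10⁻³, so Δρ ≈ 1.273 kg m⁻³.
N² = (g/ρ₀)·Δρ/Δz = g·(Δρ/ρ₀)/Δz = 9.8 × 1.2405 × 10⁻³ / 97 = 1.2533 × 10⁻⁴ s⁻².
N = √(1.2533 × 10⁻⁴) = 0.011195 rad s⁻¹ → T = 2π/N = 561.25 s = 9.3542 min ≈ 9.35 min.

9.35 min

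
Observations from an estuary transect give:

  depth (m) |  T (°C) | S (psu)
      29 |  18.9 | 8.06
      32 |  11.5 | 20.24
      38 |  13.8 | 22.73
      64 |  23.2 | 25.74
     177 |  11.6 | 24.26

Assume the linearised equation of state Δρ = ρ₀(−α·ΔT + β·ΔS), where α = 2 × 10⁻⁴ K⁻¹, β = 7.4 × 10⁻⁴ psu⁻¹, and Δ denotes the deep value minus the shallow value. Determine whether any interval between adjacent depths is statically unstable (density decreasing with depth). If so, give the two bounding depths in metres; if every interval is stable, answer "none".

none

Evaluate Δρ/ρ₀ = −αΔT + βΔS across each adjacent pair:
  29–32 m: −αΔT+βΔS = −(2 × 10⁻⁴)(-7.4)+(7.4 × 10⁻⁴)(+12.18) = 0.010 → stable
  32–38 m: −αΔT+βΔS = −(2 × 10⁻⁴)(+2.3)+(7.4 × 10⁻⁴)(+2.49) = 1.4 × 10⁻³ → stable
  38–64 m: −αΔT+βΔS = −(2 × 10⁻⁴)(+9.4)+(7.4 × 10⁻⁴)(+3.01) = 3.5 × 10⁻⁴ → stable
  64–177 m: −αΔT+βΔS = −(2 × 10⁻⁴)(-11.6)+(7.4 × 10⁻⁴)(-1.48) = 1.2 × 10⁻³ → stable
Every interval has Δρ > 0: the column is stably stratified throughout.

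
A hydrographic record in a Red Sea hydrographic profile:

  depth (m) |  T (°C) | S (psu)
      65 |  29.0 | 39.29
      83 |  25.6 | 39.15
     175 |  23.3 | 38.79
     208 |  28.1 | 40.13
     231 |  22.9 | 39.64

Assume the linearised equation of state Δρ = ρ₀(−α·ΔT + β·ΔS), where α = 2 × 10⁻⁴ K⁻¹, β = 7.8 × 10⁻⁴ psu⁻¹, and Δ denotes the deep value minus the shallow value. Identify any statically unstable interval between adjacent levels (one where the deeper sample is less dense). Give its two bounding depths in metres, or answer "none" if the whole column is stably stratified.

Evaluate Δρ/ρ₀ = −αΔT + βΔS across each adjacent pair:
  65–83 m: −αΔT+βΔS = −(2 × 10⁻⁴)(-3.4)+(7.8 × 10⁻⁴)(-0.14) = 5.7 × 10⁻⁴ → stable
  83–175 m: −αΔT+βΔS = −(2 × 10⁻⁴)(-2.3)+(7.8 × 10⁻⁴)(-0.36) = 1.8 × 10⁻⁴ → stable
  175–208 m: −αΔT+βΔS = −(2 × 10⁻⁴)(+4.8)+(7.8 × 10⁻⁴)(+1.34) = 8.5 × 10⁻⁵ → stable
  208–231 m: −αΔT+βΔS = −(2 × 10⁻⁴)(-5.2)+(7.8 × 10⁻⁴)(-0.49) = 6.6 × 10⁻⁴ → stable
Every interval has Δρ > 0: the column is stably stratified throughout.

none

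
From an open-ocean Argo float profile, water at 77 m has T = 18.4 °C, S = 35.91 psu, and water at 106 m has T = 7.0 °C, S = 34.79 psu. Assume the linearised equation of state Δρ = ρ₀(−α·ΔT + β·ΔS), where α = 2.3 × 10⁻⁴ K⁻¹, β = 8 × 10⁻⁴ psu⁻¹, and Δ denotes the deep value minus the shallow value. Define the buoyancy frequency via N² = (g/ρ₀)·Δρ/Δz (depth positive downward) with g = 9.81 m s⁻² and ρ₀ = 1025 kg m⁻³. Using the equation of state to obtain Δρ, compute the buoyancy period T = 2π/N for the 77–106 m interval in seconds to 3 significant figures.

260 s

ΔT = -11.4 K, ΔS = -1.12 psu (deep − shallow).
Δρ/ρ₀ = −αΔT + βΔS = 2.622 × 10⁻³ − 8.96 × 10⁻⁴ = 1.726 × 10⁻³, so Δρ ≈ 1.769 kg m⁻³.
N² = (g/ρ₀)·Δρ/Δz = g·(Δρ/ρ₀)/Δz = 9.81 × 1.726 × 10⁻³ / 29 = 5.8386 × 10⁻⁴ s⁻².
N = √(5.8386 × 10⁻⁴) = 0.024163 rad s⁻¹ → T = 2π/N = 260.03 s ≈ 260 s.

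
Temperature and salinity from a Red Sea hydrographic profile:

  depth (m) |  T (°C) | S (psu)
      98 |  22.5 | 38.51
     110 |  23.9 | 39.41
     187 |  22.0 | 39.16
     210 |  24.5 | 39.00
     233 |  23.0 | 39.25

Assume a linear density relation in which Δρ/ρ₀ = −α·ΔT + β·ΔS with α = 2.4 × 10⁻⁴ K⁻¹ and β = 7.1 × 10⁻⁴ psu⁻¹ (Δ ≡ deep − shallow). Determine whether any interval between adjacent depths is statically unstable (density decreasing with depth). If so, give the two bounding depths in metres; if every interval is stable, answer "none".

187–210 m

Evaluate Δρ/ρ₀ = −αΔT + βΔS across each adjacent pair:
  98–110 m: −αΔT+βΔS = −(2.4 × 10⁻⁴)(+1.4)+(7.1 × 10⁻⁴)(+0.90) = 3.0 × 10⁻⁴ → stable
  110–187 m: −αΔT+βΔS = −(2.4 × 10⁻⁴)(-1.9)+(7.1 × 10⁻⁴)(-0.25) = 2.8 × 10⁻⁴ → stable
  187–210 m: −αΔT+βΔS = −(2.4 × 10⁻⁴)(+2.5)+(7.1 × 10⁻⁴)(-0.16) = -7.1 × 10⁻⁴ → UNSTABLE
  210–233 m: −αΔT+βΔS = −(2.4 × 10⁻⁴)(-1.5)+(7.1 × 10⁻⁴)(+0.25) = 5.4 × 10⁻⁴ → stable
The 187–210 m interval has Δρ < 0: lighter water underlies denser water.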